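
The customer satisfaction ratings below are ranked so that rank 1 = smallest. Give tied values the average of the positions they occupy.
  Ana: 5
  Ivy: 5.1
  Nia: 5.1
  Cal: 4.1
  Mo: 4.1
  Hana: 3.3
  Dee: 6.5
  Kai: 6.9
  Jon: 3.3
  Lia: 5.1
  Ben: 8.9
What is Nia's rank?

7

Sorted (ascending): 3.3, 3.3, 4.1, 4.1, 5, 5.1, 5.1, 5.1, 6.5, 6.9, 8.9
The 2 values of 3.3 occupy positions 1–2 → average rank (1+2)/2 = 1.5.
The 2 values of 4.1 occupy positions 3–4 → average rank (3+4)/2 = 3.5.
The 3 values of 5.1 occupy positions 6–8 → average rank 7.
Nia has value 5.1 → rank 7.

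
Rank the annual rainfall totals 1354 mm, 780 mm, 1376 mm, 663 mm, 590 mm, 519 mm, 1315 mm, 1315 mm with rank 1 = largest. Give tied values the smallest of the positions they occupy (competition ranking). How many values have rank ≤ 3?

4

Sorted (descending): 1376, 1354, 1315, 1315, 780, 663, 590, 519
The 2 values of 1315 occupy positions 3–4 → each gets rank 3.
Ranks ≤ 3: {1, 2, 3, 3} → 4 values.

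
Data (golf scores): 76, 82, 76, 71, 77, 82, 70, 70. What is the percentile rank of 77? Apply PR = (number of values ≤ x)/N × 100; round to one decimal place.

N = 8.
Strictly below 77: 5. Equal to 77: 1.
PR = 6/8 × 100 = 75.0

75.0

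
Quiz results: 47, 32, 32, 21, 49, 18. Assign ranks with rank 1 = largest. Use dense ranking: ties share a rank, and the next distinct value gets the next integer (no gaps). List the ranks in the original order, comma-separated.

Sorted (descending): 49, 47, 32, 32, 21, 18
The 2 values of 32 share dense rank 3.
Remaining distinct values take the next consecutive integers.

2, 3, 3, 4, 1, 5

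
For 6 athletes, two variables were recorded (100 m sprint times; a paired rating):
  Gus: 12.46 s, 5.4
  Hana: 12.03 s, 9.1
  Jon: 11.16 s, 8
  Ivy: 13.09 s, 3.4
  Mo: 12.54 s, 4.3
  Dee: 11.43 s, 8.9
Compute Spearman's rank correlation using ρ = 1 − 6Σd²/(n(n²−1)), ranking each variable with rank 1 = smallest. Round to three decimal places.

-0.771

Ranks of variable 1: 4, 3, 1, 6, 5, 2
Ranks of variable 2: 3, 6, 4, 1, 2, 5
d = r₁ − r₂: 1, -3, -3, 5, 3, -3
d²: 1, 9, 9, 25, 9, 9; Σd² = 62
ρ = 1 − 6·62/(6·35) = 1 − 372/210 = -0.771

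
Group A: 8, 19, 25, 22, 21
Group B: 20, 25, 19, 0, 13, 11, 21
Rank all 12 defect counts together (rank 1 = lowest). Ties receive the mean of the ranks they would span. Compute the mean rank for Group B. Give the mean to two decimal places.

Sorted (ascending): 0, 8, 11, 13, 19, 19, 20, 21, 21, 22, 25, 25
The 2 values of 19 occupy positions 5–6 → average rank (5+6)/2 = 5.5.
The 2 values of 21 occupy positions 8–9 → average rank (8+9)/2 = 8.5.
The 2 values of 25 occupy positions 11–12 → average rank (11+12)/2 = 11.5.
Group B values → pooled ranks: 20→7, 25→11.5, 19→5.5, 0→1, 13→4, 11→3, 21→8.5
Mean rank = (7 + 11.5 + 5.5 + 1 + 4 + 3 + 8.5) / 7 = 5.79

5.79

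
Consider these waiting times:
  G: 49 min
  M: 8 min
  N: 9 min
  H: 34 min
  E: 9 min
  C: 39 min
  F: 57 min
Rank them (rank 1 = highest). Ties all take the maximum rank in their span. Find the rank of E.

6

Sorted (descending): 57, 49, 39, 34, 9, 9, 8
The 2 values of 9 occupy positions 5–6 → each gets rank 6.
E has value 9 min → rank 6.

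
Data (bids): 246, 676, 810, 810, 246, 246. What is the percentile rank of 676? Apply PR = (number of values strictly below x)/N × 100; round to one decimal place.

50.0

N = 6.
Strictly below 676: 3. Equal to 676: 1.
PR = 3/6 × 100 = 50.0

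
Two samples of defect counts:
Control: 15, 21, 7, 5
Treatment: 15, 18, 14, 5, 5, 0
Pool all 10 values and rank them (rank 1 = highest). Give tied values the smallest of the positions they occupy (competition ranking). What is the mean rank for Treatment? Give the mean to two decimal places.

5.67

Sorted (descending): 21, 18, 15, 15, 14, 7, 5, 5, 5, 0
The 2 values of 15 occupy positions 3–4 → each gets rank 3.
The 3 values of 5 occupy positions 7–9 → each gets rank 7.
Treatment values → pooled ranks: 15→3, 18→2, 14→5, 5→7, 5→7, 0→10
Mean rank = (3 + 2 + 5 + 7 + 7 + 10) / 6 = 5.67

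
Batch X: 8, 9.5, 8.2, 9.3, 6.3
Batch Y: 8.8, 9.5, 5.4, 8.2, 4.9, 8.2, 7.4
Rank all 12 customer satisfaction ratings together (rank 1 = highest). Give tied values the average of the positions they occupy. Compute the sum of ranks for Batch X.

28.5

Sorted (descending): 9.5, 9.5, 9.3, 8.8, 8.2, 8.2, 8.2, 8, 7.4, 6.3, 5.4, 4.9
The 2 values of 9.5 occupy positions 1–2 → average rank (1+2)/2 = 1.5.
The 3 values of 8.2 occupy positions 5–7 → average rank 6.
Batch X values → pooled ranks: 8→8, 9.5→1.5, 8.2→6, 9.3→3, 6.3→10
Rank sum = 8 + 1.5 + 6 + 3 + 10 = 28.5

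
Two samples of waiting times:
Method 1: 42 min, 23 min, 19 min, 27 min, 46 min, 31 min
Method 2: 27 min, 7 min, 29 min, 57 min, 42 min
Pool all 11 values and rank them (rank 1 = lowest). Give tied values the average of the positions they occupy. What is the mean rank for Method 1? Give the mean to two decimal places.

5.83

Sorted (ascending): 7, 19, 23, 27, 27, 29, 31, 42, 42, 46, 57
The 2 values of 27 occupy positions 4–5 → average rank (4+5)/2 = 4.5.
The 2 values of 42 occupy positions 8–9 → average rank (8+9)/2 = 8.5.
Method 1 values → pooled ranks: 42→8.5, 23→3, 19→2, 27→4.5, 46→10, 31→7
Mean rank = (8.5 + 3 + 2 + 4.5 + 10 + 7) / 6 = 5.83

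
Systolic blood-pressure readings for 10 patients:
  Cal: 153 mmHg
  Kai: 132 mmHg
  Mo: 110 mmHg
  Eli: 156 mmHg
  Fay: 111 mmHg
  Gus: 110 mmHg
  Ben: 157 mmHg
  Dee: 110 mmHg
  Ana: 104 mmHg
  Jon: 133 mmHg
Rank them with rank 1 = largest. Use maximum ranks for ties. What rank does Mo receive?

9

Sorted (descending): 157, 156, 153, 133, 132, 111, 110, 110, 110, 104
The 3 values of 110 occupy positions 7–9 → each gets rank 9.
Mo has value 110 mmHg → rank 9.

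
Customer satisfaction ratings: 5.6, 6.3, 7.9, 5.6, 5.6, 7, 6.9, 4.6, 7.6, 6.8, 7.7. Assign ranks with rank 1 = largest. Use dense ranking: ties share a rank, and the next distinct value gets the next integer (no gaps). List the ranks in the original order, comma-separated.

8, 7, 1, 8, 8, 4, 5, 9, 3, 6, 2

Sorted (descending): 7.9, 7.7, 7.6, 7, 6.9, 6.8, 6.3, 5.6, 5.6, 5.6, 4.6
The 3 values of 5.6 share dense rank 8.
Remaining distinct values take the next consecutive integers.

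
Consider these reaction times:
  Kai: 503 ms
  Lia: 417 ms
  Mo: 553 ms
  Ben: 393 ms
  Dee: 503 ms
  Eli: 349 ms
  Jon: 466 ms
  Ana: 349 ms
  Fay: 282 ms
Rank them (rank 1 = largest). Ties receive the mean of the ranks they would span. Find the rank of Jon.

4

Sorted (descending): 553, 503, 503, 466, 417, 393, 349, 349, 282
The 2 values of 503 occupy positions 2–3 → average rank (2+3)/2 = 2.5.
The 2 values of 349 occupy positions 7–8 → average rank (7+8)/2 = 7.5.
Jon has value 466 ms → rank 4.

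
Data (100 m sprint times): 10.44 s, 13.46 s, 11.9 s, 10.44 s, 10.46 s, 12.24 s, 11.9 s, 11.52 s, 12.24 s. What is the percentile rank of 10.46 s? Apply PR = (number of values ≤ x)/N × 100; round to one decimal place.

33.3

N = 9.
Strictly below 10.46: 2. Equal to 10.46: 1.
PR = 3/9 × 100 = 33.3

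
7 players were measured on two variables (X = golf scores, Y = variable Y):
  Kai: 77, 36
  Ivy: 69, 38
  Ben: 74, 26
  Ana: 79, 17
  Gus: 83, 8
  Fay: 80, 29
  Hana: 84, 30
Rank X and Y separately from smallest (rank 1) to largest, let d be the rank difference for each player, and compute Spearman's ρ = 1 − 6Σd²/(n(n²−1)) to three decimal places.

Ranks of variable 1: 3, 1, 2, 4, 6, 5, 7
Ranks of variable 2: 6, 7, 3, 2, 1, 4, 5
d = r₁ − r₂: -3, -6, -1, 2, 5, 1, 2
d²: 9, 36, 1, 4, 25, 1, 4; Σd² = 80
ρ = 1 − 6·80/(7·48) = 1 − 480/336 = -0.429

-0.429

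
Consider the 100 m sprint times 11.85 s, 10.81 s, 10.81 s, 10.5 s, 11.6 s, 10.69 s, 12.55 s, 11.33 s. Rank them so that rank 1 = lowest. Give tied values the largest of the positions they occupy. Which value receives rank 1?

10.5

Sorted (ascending): 10.5, 10.69, 10.81, 10.81, 11.33, 11.6, 11.85, 12.55
The 2 values of 10.81 occupy positions 3–4 → each gets rank 4.
Rank 1 → value 10.5.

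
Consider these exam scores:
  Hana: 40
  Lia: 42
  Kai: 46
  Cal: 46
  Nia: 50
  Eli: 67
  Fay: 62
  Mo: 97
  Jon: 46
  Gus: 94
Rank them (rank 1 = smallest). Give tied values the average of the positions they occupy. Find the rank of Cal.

Sorted (ascending): 40, 42, 46, 46, 46, 50, 62, 67, 94, 97
The 3 values of 46 occupy positions 3–5 → average rank 4.
Cal has value 46 → rank 4.

4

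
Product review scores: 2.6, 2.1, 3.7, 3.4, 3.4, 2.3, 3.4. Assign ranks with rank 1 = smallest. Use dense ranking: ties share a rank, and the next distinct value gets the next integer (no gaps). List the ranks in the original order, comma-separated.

Sorted (ascending): 2.1, 2.3, 2.6, 3.4, 3.4, 3.4, 3.7
The 3 values of 3.4 share dense rank 4.
Remaining distinct values take the next consecutive integers.

3, 1, 5, 4, 4, 2, 4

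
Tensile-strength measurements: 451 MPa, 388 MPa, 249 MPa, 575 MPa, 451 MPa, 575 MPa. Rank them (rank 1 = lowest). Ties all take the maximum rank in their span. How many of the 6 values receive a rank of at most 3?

2

Sorted (ascending): 249, 388, 451, 451, 575, 575
The 2 values of 451 occupy positions 3–4 → each gets rank 4.
The 2 values of 575 occupy positions 5–6 → each gets rank 6.
Ranks ≤ 3: {1, 2} → 2 values.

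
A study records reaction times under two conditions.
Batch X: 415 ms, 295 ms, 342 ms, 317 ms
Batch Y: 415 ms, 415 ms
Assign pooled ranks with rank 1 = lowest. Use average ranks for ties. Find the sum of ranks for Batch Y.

10

Sorted (ascending): 295, 317, 342, 415, 415, 415
The 3 values of 415 occupy positions 4–6 → average rank 5.
Batch Y values → pooled ranks: 415→5, 415→5
Rank sum = 5 + 5 = 10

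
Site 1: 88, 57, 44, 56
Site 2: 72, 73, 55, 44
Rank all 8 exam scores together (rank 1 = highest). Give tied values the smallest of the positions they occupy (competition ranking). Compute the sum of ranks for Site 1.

17

Sorted (descending): 88, 73, 72, 57, 56, 55, 44, 44
The 2 values of 44 occupy positions 7–8 → each gets rank 7.
Site 1 values → pooled ranks: 88→1, 57→4, 44→7, 56→5
Rank sum = 1 + 4 + 7 + 5 = 17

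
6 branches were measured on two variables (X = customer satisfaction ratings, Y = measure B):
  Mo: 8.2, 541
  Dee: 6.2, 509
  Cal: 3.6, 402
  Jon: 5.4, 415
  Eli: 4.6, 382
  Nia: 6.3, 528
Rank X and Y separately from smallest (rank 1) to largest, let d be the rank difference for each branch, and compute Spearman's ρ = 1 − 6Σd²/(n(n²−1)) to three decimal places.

0.943

Ranks of variable 1: 6, 4, 1, 3, 2, 5
Ranks of variable 2: 6, 4, 2, 3, 1, 5
d = r₁ − r₂: 0, 0, -1, 0, 1, 0
d²: 0, 0, 1, 0, 1, 0; Σd² = 2
ρ = 1 − 6·2/(6·35) = 1 − 12/210 = 0.943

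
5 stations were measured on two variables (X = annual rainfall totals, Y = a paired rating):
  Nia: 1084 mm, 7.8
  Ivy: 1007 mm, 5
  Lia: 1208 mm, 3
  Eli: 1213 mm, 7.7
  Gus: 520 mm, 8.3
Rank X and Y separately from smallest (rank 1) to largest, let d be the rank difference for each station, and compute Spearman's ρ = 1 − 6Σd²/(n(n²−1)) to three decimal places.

Ranks of variable 1: 3, 2, 4, 5, 1
Ranks of variable 2: 4, 2, 1, 3, 5
d = r₁ − r₂: -1, 0, 3, 2, -4
d²: 1, 0, 9, 4, 16; Σd² = 30
ρ = 1 − 6·30/(5·24) = 1 − 180/120 = -0.500

-0.500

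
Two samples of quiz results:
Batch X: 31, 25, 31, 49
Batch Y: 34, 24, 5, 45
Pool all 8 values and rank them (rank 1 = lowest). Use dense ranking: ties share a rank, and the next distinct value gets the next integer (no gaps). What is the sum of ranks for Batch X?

18

Sorted (ascending): 5, 24, 25, 31, 31, 34, 45, 49
The 2 values of 31 share dense rank 4.
Remaining distinct values take the next consecutive integers.
Batch X values → pooled ranks: 31→4, 25→3, 31→4, 49→7
Rank sum = 4 + 3 + 4 + 7 = 18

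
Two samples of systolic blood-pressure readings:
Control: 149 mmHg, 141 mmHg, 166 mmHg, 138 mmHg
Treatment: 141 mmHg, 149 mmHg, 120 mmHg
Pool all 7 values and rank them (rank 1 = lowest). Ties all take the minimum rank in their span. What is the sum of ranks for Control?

Sorted (ascending): 120, 138, 141, 141, 149, 149, 166
The 2 values of 141 occupy positions 3–4 → each gets rank 3.
The 2 values of 149 occupy positions 5–6 → each gets rank 5.
Control values → pooled ranks: 149→5, 141→3, 166→7, 138→2
Rank sum = 5 + 3 + 7 + 2 = 17

17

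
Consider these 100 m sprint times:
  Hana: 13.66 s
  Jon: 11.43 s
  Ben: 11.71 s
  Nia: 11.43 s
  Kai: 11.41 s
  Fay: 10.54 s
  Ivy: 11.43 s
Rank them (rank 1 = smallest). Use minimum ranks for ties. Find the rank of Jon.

3

Sorted (ascending): 10.54, 11.41, 11.43, 11.43, 11.43, 11.71, 13.66
The 3 values of 11.43 occupy positions 3–5 → each gets rank 3.
Jon has value 11.43 s → rank 3.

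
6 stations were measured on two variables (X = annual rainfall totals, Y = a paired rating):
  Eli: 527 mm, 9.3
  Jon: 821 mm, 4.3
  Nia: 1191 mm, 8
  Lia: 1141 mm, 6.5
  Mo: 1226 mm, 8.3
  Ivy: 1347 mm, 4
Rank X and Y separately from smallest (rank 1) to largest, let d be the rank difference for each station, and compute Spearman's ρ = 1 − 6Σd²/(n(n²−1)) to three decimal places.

-0.429

Ranks of variable 1: 1, 2, 4, 3, 5, 6
Ranks of variable 2: 6, 2, 4, 3, 5, 1
d = r₁ − r₂: -5, 0, 0, 0, 0, 5
d²: 25, 0, 0, 0, 0, 25; Σd² = 50
ρ = 1 − 6·50/(6·35) = 1 − 300/210 = -0.429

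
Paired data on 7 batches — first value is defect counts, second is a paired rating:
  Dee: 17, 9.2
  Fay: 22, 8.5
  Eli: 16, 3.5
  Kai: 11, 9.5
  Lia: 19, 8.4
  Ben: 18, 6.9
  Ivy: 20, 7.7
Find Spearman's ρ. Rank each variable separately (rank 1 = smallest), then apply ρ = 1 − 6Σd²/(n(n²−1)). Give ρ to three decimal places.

Ranks of variable 1: 3, 7, 2, 1, 5, 4, 6
Ranks of variable 2: 6, 5, 1, 7, 4, 2, 3
d = r₁ − r₂: -3, 2, 1, -6, 1, 2, 3
d²: 9, 4, 1, 36, 1, 4, 9; Σd² = 64
ρ = 1 − 6·64/(7·48) = 1 − 384/336 = -0.143

-0.143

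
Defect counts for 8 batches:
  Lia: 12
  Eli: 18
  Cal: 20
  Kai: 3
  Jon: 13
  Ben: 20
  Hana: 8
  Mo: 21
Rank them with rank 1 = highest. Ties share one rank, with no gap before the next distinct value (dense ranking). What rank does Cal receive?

Sorted (descending): 21, 20, 20, 18, 13, 12, 8, 3
The 2 values of 20 share dense rank 2.
Remaining distinct values take the next consecutive integers.
Cal has value 20 → rank 2.

2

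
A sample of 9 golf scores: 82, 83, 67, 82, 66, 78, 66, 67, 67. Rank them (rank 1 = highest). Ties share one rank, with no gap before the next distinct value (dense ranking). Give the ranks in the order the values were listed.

2, 1, 4, 2, 5, 3, 5, 4, 4

Sorted (descending): 83, 82, 82, 78, 67, 67, 67, 66, 66
The 2 values of 82 share dense rank 2.
The 3 values of 67 share dense rank 4.
The 2 values of 66 share dense rank 5.
Remaining distinct values take the next consecutive integers.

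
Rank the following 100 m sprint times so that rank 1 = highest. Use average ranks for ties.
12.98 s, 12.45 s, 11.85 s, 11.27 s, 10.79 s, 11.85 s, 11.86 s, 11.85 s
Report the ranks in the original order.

1, 2, 5, 7, 8, 5, 3, 5

Sorted (descending): 12.98, 12.45, 11.86, 11.85, 11.85, 11.85, 11.27, 10.79
The 3 values of 11.85 occupy positions 4–6 → average rank 5.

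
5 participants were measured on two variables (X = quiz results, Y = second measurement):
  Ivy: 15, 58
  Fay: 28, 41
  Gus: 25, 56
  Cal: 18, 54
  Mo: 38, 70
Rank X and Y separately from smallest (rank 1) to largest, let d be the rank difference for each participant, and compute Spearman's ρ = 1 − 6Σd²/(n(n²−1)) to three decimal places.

Ranks of variable 1: 1, 4, 3, 2, 5
Ranks of variable 2: 4, 1, 3, 2, 5
d = r₁ − r₂: -3, 3, 0, 0, 0
d²: 9, 9, 0, 0, 0; Σd² = 18
ρ = 1 − 6·18/(5·24) = 1 − 108/120 = 0.100

0.100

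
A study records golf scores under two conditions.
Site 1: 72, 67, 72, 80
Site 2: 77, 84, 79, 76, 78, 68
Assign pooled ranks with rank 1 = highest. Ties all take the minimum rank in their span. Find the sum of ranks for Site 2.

28

Sorted (descending): 84, 80, 79, 78, 77, 76, 72, 72, 68, 67
The 2 values of 72 occupy positions 7–8 → each gets rank 7.
Site 2 values → pooled ranks: 77→5, 84→1, 79→3, 76→6, 78→4, 68→9
Rank sum = 5 + 1 + 3 + 6 + 4 + 9 = 28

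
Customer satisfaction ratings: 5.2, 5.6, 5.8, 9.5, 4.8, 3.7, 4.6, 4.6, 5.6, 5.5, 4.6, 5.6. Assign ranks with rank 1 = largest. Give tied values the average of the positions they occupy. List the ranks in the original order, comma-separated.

Sorted (descending): 9.5, 5.8, 5.6, 5.6, 5.6, 5.5, 5.2, 4.8, 4.6, 4.6, 4.6, 3.7
The 3 values of 5.6 occupy positions 3–5 → average rank 4.
The 3 values of 4.6 occupy positions 9–11 → average rank 10.

7, 4, 2, 1, 8, 12, 10, 10, 4, 6, 10, 4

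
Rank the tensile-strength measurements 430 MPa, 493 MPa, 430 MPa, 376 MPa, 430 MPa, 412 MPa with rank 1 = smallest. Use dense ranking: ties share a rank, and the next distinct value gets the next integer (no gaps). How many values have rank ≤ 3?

Sorted (ascending): 376, 412, 430, 430, 430, 493
The 3 values of 430 share dense rank 3.
Remaining distinct values take the next consecutive integers.
Ranks ≤ 3: {1, 2, 3, 3, 3} → 5 values.

5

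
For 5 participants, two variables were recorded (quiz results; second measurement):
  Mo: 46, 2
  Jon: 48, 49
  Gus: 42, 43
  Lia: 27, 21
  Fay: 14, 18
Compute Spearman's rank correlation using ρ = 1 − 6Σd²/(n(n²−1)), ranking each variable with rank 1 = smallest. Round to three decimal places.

Ranks of variable 1: 4, 5, 3, 2, 1
Ranks of variable 2: 1, 5, 4, 3, 2
d = r₁ − r₂: 3, 0, -1, -1, -1
d²: 9, 0, 1, 1, 1; Σd² = 12
ρ = 1 − 6·12/(5·24) = 1 − 72/120 = 0.400

0.400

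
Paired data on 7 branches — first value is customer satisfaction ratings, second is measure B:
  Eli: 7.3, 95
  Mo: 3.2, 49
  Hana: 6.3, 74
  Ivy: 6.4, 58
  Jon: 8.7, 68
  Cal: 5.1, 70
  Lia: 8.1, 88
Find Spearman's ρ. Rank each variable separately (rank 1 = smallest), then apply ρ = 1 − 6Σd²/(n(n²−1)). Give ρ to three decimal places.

Ranks of variable 1: 5, 1, 3, 4, 7, 2, 6
Ranks of variable 2: 7, 1, 5, 2, 3, 4, 6
d = r₁ − r₂: -2, 0, -2, 2, 4, -2, 0
d²: 4, 0, 4, 4, 16, 4, 0; Σd² = 32
ρ = 1 − 6·32/(7·48) = 1 − 192/336 = 0.429

0.429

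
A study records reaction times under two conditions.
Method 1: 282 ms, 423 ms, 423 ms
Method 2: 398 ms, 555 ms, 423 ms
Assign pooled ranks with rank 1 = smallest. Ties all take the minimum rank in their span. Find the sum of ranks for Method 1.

7

Sorted (ascending): 282, 398, 423, 423, 423, 555
The 3 values of 423 occupy positions 3–5 → each gets rank 3.
Method 1 values → pooled ranks: 282→1, 423→3, 423→3
Rank sum = 1 + 3 + 3 = 7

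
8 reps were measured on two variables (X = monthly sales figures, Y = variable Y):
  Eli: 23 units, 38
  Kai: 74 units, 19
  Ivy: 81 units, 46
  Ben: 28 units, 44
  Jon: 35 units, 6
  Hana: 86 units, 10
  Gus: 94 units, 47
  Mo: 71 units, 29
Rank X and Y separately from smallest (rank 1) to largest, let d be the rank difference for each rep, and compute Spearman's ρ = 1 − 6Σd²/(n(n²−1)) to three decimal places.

0.214

Ranks of variable 1: 1, 5, 6, 2, 3, 7, 8, 4
Ranks of variable 2: 5, 3, 7, 6, 1, 2, 8, 4
d = r₁ − r₂: -4, 2, -1, -4, 2, 5, 0, 0
d²: 16, 4, 1, 16, 4, 25, 0, 0; Σd² = 66
ρ = 1 − 6·66/(8·63) = 1 − 396/504 = 0.214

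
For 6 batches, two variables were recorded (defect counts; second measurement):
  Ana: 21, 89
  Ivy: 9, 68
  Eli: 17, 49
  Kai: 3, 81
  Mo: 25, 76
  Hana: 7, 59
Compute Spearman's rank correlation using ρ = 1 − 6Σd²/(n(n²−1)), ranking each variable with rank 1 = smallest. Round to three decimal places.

0.143

Ranks of variable 1: 5, 3, 4, 1, 6, 2
Ranks of variable 2: 6, 3, 1, 5, 4, 2
d = r₁ − r₂: -1, 0, 3, -4, 2, 0
d²: 1, 0, 9, 16, 4, 0; Σd² = 30
ρ = 1 − 6·30/(6·35) = 1 − 180/210 = 0.143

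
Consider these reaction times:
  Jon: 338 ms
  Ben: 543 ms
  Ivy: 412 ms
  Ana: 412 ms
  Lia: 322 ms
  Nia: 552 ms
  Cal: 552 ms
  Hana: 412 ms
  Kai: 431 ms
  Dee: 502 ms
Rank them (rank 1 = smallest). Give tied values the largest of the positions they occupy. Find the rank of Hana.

Sorted (ascending): 322, 338, 412, 412, 412, 431, 502, 543, 552, 552
The 3 values of 412 occupy positions 3–5 → each gets rank 5.
The 2 values of 552 occupy positions 9–10 → each gets rank 10.
Hana has value 412 ms → rank 5.

5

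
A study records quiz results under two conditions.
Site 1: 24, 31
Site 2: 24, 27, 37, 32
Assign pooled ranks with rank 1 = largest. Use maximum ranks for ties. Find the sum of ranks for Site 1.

9

Sorted (descending): 37, 32, 31, 27, 24, 24
The 2 values of 24 occupy positions 5–6 → each gets rank 6.
Site 1 values → pooled ranks: 24→6, 31→3
Rank sum = 6 + 3 = 9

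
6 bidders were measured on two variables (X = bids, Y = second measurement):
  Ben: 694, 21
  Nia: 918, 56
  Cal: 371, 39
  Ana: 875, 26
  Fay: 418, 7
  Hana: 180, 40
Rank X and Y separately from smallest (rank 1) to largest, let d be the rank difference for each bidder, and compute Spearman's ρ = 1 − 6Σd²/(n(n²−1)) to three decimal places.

Ranks of variable 1: 4, 6, 2, 5, 3, 1
Ranks of variable 2: 2, 6, 4, 3, 1, 5
d = r₁ − r₂: 2, 0, -2, 2, 2, -4
d²: 4, 0, 4, 4, 4, 16; Σd² = 32
ρ = 1 − 6·32/(6·35) = 1 − 192/210 = 0.086

0.086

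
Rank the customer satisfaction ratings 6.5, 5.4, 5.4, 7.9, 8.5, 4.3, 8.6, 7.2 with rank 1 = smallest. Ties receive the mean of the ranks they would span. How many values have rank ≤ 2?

Sorted (ascending): 4.3, 5.4, 5.4, 6.5, 7.2, 7.9, 8.5, 8.6
The 2 values of 5.4 occupy positions 2–3 → average rank (2+3)/2 = 2.5.
Ranks ≤ 2: {1} → 1 value.

1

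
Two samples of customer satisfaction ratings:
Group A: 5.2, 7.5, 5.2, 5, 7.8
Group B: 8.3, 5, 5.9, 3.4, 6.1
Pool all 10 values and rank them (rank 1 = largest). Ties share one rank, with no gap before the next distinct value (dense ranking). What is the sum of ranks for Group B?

Sorted (descending): 8.3, 7.8, 7.5, 6.1, 5.9, 5.2, 5.2, 5, 5, 3.4
The 2 values of 5.2 share dense rank 6.
The 2 values of 5 share dense rank 7.
Remaining distinct values take the next consecutive integers.
Group B values → pooled ranks: 8.3→1, 5→7, 5.9→5, 3.4→8, 6.1→4
Rank sum = 1 + 7 + 5 + 8 + 4 = 25

25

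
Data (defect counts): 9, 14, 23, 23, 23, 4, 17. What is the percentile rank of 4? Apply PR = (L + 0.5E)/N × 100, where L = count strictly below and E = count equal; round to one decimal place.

7.1

N = 7.
Strictly below 4: 0. Equal to 4: 1.
PR = (0 + 0.5·1)/7 × 100 = 7.1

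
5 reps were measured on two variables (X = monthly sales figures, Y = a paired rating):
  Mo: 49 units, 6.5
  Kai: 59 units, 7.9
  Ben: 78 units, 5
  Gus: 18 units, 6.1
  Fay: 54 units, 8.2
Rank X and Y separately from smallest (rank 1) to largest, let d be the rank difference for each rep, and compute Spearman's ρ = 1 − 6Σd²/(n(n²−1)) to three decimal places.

Ranks of variable 1: 2, 4, 5, 1, 3
Ranks of variable 2: 3, 4, 1, 2, 5
d = r₁ − r₂: -1, 0, 4, -1, -2
d²: 1, 0, 16, 1, 4; Σd² = 22
ρ = 1 − 6·22/(5·24) = 1 − 132/120 = -0.100

-0.100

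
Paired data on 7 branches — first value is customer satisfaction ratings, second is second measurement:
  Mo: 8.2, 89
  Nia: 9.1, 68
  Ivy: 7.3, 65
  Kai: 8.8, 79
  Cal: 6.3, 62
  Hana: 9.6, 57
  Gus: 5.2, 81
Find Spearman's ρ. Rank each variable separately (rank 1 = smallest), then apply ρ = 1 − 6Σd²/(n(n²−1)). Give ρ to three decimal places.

Ranks of variable 1: 4, 6, 3, 5, 2, 7, 1
Ranks of variable 2: 7, 4, 3, 5, 2, 1, 6
d = r₁ − r₂: -3, 2, 0, 0, 0, 6, -5
d²: 9, 4, 0, 0, 0, 36, 25; Σd² = 74
ρ = 1 − 6·74/(7·48) = 1 − 444/336 = -0.321

-0.321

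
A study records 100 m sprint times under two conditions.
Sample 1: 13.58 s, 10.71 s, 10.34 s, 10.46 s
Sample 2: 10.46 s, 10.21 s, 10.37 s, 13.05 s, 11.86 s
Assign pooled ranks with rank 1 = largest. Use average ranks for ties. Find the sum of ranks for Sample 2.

Sorted (descending): 13.58, 13.05, 11.86, 10.71, 10.46, 10.46, 10.37, 10.34, 10.21
The 2 values of 10.46 occupy positions 5–6 → average rank (5+6)/2 = 5.5.
Sample 2 values → pooled ranks: 10.46→5.5, 10.21→9, 10.37→7, 13.05→2, 11.86→3
Rank sum = 5.5 + 9 + 7 + 2 + 3 = 26.5

26.5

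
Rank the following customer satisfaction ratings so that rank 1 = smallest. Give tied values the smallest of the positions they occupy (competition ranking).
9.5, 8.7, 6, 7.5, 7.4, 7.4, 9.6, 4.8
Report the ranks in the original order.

7, 6, 2, 5, 3, 3, 8, 1

Sorted (ascending): 4.8, 6, 7.4, 7.4, 7.5, 8.7, 9.5, 9.6
The 2 values of 7.4 occupy positions 3–4 → each gets rank 3.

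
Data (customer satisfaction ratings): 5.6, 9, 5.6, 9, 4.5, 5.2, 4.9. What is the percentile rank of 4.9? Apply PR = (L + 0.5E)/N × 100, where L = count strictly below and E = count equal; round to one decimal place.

21.4

N = 7.
Strictly below 4.9: 1. Equal to 4.9: 1.
PR = (1 + 0.5·1)/7 × 100 = 21.4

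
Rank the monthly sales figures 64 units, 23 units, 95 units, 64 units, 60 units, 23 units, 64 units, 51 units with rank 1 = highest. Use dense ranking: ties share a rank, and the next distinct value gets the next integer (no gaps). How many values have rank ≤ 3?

Sorted (descending): 95, 64, 64, 64, 60, 51, 23, 23
The 3 values of 64 share dense rank 2.
The 2 values of 23 share dense rank 5.
Remaining distinct values take the next consecutive integers.
Ranks ≤ 3: {1, 2, 2, 2, 3} → 5 values.

5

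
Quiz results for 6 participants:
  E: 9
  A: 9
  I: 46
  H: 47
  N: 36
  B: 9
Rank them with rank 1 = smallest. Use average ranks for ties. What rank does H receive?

6

Sorted (ascending): 9, 9, 9, 36, 46, 47
The 3 values of 9 occupy positions 1–3 → average rank 2.
H has value 47 → rank 6.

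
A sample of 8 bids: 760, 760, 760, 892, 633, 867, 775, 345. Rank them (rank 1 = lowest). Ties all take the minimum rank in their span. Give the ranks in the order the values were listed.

3, 3, 3, 8, 2, 7, 6, 1

Sorted (ascending): 345, 633, 760, 760, 760, 775, 867, 892
The 3 values of 760 occupy positions 3–5 → each gets rank 3.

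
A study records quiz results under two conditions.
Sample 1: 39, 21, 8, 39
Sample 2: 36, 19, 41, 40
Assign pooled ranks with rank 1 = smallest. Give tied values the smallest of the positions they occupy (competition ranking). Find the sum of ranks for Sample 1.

14

Sorted (ascending): 8, 19, 21, 36, 39, 39, 40, 41
The 2 values of 39 occupy positions 5–6 → each gets rank 5.
Sample 1 values → pooled ranks: 39→5, 21→3, 8→1, 39→5
Rank sum = 5 + 3 + 1 + 5 = 14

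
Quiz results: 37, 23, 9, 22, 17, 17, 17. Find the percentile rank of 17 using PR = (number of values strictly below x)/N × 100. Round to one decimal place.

N = 7.
Strictly below 17: 1. Equal to 17: 3.
PR = 1/7 × 100 = 14.3

14.3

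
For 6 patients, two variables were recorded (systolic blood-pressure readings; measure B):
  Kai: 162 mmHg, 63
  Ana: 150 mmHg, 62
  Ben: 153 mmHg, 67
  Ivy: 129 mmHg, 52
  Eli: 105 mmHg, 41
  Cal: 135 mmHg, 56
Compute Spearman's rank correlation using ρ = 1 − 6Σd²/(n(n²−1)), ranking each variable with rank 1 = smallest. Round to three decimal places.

0.943

Ranks of variable 1: 6, 4, 5, 2, 1, 3
Ranks of variable 2: 5, 4, 6, 2, 1, 3
d = r₁ − r₂: 1, 0, -1, 0, 0, 0
d²: 1, 0, 1, 0, 0, 0; Σd² = 2
ρ = 1 − 6·2/(6·35) = 1 − 12/210 = 0.943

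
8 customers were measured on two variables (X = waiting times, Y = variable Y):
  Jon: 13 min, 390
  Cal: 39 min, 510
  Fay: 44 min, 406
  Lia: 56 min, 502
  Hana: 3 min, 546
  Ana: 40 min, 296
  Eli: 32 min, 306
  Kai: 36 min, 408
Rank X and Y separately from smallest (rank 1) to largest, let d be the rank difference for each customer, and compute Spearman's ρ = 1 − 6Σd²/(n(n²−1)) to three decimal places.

Ranks of variable 1: 2, 5, 7, 8, 1, 6, 3, 4
Ranks of variable 2: 3, 7, 4, 6, 8, 1, 2, 5
d = r₁ − r₂: -1, -2, 3, 2, -7, 5, 1, -1
d²: 1, 4, 9, 4, 49, 25, 1, 1; Σd² = 94
ρ = 1 − 6·94/(8·63) = 1 − 564/504 = -0.119

-0.119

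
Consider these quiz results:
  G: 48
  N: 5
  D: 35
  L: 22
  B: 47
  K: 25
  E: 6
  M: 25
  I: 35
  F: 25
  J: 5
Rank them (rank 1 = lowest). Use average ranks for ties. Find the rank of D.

Sorted (ascending): 5, 5, 6, 22, 25, 25, 25, 35, 35, 47, 48
The 2 values of 5 occupy positions 1–2 → average rank (1+2)/2 = 1.5.
The 3 values of 25 occupy positions 5–7 → average rank 6.
The 2 values of 35 occupy positions 8–9 → average rank (8+9)/2 = 8.5.
D has value 35 → rank 8.5.

8.5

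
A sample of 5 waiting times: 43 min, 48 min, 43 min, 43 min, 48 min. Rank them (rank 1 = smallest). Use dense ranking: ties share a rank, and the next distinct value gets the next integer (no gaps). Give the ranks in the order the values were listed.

1, 2, 1, 1, 2

Sorted (ascending): 43, 43, 43, 48, 48
The 3 values of 43 share dense rank 1.
The 2 values of 48 share dense rank 2.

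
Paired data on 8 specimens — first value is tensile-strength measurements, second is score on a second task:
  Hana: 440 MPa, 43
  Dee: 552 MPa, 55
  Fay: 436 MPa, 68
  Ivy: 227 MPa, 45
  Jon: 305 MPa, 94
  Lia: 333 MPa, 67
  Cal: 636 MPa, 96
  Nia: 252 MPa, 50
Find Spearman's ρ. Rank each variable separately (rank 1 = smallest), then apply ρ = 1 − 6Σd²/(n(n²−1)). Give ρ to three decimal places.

0.357

Ranks of variable 1: 6, 7, 5, 1, 3, 4, 8, 2
Ranks of variable 2: 1, 4, 6, 2, 7, 5, 8, 3
d = r₁ − r₂: 5, 3, -1, -1, -4, -1, 0, -1
d²: 25, 9, 1, 1, 16, 1, 0, 1; Σd² = 54
ρ = 1 − 6·54/(8·63) = 1 − 324/504 = 0.357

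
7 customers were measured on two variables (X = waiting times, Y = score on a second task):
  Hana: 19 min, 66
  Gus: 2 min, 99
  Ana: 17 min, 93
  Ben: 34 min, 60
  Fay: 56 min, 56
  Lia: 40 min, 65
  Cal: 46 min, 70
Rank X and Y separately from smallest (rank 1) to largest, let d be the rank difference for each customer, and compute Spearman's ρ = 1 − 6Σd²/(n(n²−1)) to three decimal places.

-0.750

Ranks of variable 1: 3, 1, 2, 4, 7, 5, 6
Ranks of variable 2: 4, 7, 6, 2, 1, 3, 5
d = r₁ − r₂: -1, -6, -4, 2, 6, 2, 1
d²: 1, 36, 16, 4, 36, 4, 1; Σd² = 98
ρ = 1 − 6·98/(7·48) = 1 − 588/336 = -0.750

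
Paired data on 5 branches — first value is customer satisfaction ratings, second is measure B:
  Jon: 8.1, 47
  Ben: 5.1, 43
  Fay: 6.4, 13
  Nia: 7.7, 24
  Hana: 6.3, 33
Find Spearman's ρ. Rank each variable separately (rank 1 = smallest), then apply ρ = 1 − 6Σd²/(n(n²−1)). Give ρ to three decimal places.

0.100

Ranks of variable 1: 5, 1, 3, 4, 2
Ranks of variable 2: 5, 4, 1, 2, 3
d = r₁ − r₂: 0, -3, 2, 2, -1
d²: 0, 9, 4, 4, 1; Σd² = 18
ρ = 1 − 6·18/(5·24) = 1 − 108/120 = 0.100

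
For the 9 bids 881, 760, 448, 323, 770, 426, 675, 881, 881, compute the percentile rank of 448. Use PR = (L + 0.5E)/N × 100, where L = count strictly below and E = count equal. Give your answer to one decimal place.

N = 9.
Strictly below 448: 2. Equal to 448: 1.
PR = (2 + 0.5·1)/9 × 100 = 27.8

27.8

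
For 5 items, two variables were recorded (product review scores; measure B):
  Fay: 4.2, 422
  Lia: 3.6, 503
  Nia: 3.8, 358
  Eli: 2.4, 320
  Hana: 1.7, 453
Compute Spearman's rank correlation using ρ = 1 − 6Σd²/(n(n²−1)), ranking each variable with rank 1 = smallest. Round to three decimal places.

-0.100

Ranks of variable 1: 5, 3, 4, 2, 1
Ranks of variable 2: 3, 5, 2, 1, 4
d = r₁ − r₂: 2, -2, 2, 1, -3
d²: 4, 4, 4, 1, 9; Σd² = 22
ρ = 1 − 6·22/(5·24) = 1 − 132/120 = -0.100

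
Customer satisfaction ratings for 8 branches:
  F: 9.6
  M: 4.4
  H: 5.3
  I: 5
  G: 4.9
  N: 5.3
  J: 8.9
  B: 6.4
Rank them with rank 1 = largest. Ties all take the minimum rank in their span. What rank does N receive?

4

Sorted (descending): 9.6, 8.9, 6.4, 5.3, 5.3, 5, 4.9, 4.4
The 2 values of 5.3 occupy positions 4–5 → each gets rank 4.
N has value 5.3 → rank 4.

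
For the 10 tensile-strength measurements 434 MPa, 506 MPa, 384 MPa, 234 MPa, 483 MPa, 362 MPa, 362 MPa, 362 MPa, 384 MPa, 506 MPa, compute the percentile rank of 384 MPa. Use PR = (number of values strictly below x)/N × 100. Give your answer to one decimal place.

40.0

N = 10.
Strictly below 384: 4. Equal to 384: 2.
PR = 4/10 × 100 = 40.0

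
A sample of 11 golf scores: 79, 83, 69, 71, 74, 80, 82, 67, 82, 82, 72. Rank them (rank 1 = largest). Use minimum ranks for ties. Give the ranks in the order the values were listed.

6, 1, 10, 9, 7, 5, 2, 11, 2, 2, 8

Sorted (descending): 83, 82, 82, 82, 80, 79, 74, 72, 71, 69, 67
The 3 values of 82 occupy positions 2–4 → each gets rank 2.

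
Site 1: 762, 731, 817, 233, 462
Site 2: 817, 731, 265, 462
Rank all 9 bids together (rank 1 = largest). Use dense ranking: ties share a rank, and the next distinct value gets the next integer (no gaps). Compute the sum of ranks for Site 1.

16

Sorted (descending): 817, 817, 762, 731, 731, 462, 462, 265, 233
The 2 values of 817 share dense rank 1.
The 2 values of 731 share dense rank 3.
The 2 values of 462 share dense rank 4.
Remaining distinct values take the next consecutive integers.
Site 1 values → pooled ranks: 762→2, 731→3, 817→1, 233→6, 462→4
Rank sum = 2 + 3 + 1 + 6 + 4 = 16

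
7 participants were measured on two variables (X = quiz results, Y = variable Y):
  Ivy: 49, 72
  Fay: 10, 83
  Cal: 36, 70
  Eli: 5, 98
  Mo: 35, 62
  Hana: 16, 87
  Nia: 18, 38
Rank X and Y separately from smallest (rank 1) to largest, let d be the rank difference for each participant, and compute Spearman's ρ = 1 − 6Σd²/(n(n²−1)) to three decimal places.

Ranks of variable 1: 7, 2, 6, 1, 5, 3, 4
Ranks of variable 2: 4, 5, 3, 7, 2, 6, 1
d = r₁ − r₂: 3, -3, 3, -6, 3, -3, 3
d²: 9, 9, 9, 36, 9, 9, 9; Σd² = 90
ρ = 1 − 6·90/(7·48) = 1 − 540/336 = -0.607

-0.607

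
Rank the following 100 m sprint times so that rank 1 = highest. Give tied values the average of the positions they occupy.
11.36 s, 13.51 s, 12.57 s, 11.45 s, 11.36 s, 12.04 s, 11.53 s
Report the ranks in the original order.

6.5, 1, 2, 5, 6.5, 3, 4

Sorted (descending): 13.51, 12.57, 12.04, 11.53, 11.45, 11.36, 11.36
The 2 values of 11.36 occupy positions 6–7 → average rank (6+7)/2 = 6.5.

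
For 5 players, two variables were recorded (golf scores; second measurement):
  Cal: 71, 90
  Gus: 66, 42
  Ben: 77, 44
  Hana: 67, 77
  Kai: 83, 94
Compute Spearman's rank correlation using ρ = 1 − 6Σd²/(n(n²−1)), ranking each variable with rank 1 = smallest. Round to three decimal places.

0.700

Ranks of variable 1: 3, 1, 4, 2, 5
Ranks of variable 2: 4, 1, 2, 3, 5
d = r₁ − r₂: -1, 0, 2, -1, 0
d²: 1, 0, 4, 1, 0; Σd² = 6
ρ = 1 − 6·6/(5·24) = 1 − 36/120 = 0.700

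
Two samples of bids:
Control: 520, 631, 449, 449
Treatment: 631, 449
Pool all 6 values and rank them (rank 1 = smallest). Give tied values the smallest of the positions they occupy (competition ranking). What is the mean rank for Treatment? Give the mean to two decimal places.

3.00

Sorted (ascending): 449, 449, 449, 520, 631, 631
The 3 values of 449 occupy positions 1–3 → each gets rank 1.
The 2 values of 631 occupy positions 5–6 → each gets rank 5.
Treatment values → pooled ranks: 631→5, 449→1
Mean rank = (5 + 1) / 2 = 3.00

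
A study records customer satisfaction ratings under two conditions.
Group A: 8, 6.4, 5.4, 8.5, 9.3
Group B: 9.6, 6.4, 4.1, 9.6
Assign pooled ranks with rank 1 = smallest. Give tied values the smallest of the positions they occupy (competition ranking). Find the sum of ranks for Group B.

20

Sorted (ascending): 4.1, 5.4, 6.4, 6.4, 8, 8.5, 9.3, 9.6, 9.6
The 2 values of 6.4 occupy positions 3–4 → each gets rank 3.
The 2 values of 9.6 occupy positions 8–9 → each gets rank 8.
Group B values → pooled ranks: 9.6→8, 6.4→3, 4.1→1, 9.6→8
Rank sum = 8 + 3 + 1 + 8 = 20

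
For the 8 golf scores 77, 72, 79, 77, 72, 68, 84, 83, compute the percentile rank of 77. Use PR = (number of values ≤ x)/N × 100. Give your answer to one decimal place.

N = 8.
Strictly below 77: 3. Equal to 77: 2.
PR = 5/8 × 100 = 62.5

62.5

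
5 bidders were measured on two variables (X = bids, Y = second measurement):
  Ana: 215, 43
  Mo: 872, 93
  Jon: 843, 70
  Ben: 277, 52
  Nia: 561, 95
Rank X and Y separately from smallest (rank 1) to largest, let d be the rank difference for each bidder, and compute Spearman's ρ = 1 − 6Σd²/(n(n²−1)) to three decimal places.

0.700

Ranks of variable 1: 1, 5, 4, 2, 3
Ranks of variable 2: 1, 4, 3, 2, 5
d = r₁ − r₂: 0, 1, 1, 0, -2
d²: 0, 1, 1, 0, 4; Σd² = 6
ρ = 1 − 6·6/(5·24) = 1 − 36/120 = 0.700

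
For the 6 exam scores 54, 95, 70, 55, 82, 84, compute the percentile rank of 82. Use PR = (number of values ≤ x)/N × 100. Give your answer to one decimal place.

66.7

N = 6.
Strictly below 82: 3. Equal to 82: 1.
PR = 4/6 × 100 = 66.7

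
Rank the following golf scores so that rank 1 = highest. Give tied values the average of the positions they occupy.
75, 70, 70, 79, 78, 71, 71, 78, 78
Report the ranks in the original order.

Sorted (descending): 79, 78, 78, 78, 75, 71, 71, 70, 70
The 3 values of 78 occupy positions 2–4 → average rank 3.
The 2 values of 71 occupy positions 6–7 → average rank (6+7)/2 = 6.5.
The 2 values of 70 occupy positions 8–9 → average rank (8+9)/2 = 8.5.

5, 8.5, 8.5, 1, 3, 6.5, 6.5, 3, 3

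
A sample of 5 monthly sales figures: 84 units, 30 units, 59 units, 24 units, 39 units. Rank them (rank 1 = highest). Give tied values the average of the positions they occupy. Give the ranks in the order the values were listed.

1, 4, 2, 5, 3

Sorted (descending): 84, 59, 39, 30, 24
No ties — each value takes its position as its rank.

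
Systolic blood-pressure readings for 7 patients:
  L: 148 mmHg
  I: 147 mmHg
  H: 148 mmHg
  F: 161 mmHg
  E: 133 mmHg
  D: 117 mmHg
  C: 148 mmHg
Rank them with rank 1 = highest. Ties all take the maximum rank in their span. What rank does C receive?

4

Sorted (descending): 161, 148, 148, 148, 147, 133, 117
The 3 values of 148 occupy positions 2–4 → each gets rank 4.
C has value 148 mmHg → rank 4.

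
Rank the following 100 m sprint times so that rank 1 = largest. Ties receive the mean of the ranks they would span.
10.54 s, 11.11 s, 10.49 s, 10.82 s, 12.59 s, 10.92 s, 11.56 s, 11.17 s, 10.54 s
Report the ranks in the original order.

Sorted (descending): 12.59, 11.56, 11.17, 11.11, 10.92, 10.82, 10.54, 10.54, 10.49
The 2 values of 10.54 occupy positions 7–8 → average rank (7+8)/2 = 7.5.

7.5, 4, 9, 6, 1, 5, 2, 3, 7.5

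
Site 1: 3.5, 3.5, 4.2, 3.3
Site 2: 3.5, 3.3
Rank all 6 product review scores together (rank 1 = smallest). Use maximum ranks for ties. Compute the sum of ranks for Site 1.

Sorted (ascending): 3.3, 3.3, 3.5, 3.5, 3.5, 4.2
The 2 values of 3.3 occupy positions 1–2 → each gets rank 2.
The 3 values of 3.5 occupy positions 3–5 → each gets rank 5.
Site 1 values → pooled ranks: 3.5→5, 3.5→5, 4.2→6, 3.3→2
Rank sum = 5 + 5 + 6 + 2 = 18

18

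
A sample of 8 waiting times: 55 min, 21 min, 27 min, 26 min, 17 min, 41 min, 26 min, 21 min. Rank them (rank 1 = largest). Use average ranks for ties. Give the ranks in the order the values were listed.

Sorted (descending): 55, 41, 27, 26, 26, 21, 21, 17
The 2 values of 26 occupy positions 4–5 → average rank (4+5)/2 = 4.5.
The 2 values of 21 occupy positions 6–7 → average rank (6+7)/2 = 6.5.

1, 6.5, 3, 4.5, 8, 2, 4.5, 6.5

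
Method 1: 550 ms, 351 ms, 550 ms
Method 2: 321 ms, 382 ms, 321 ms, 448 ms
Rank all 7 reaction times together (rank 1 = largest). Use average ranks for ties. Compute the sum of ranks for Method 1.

8

Sorted (descending): 550, 550, 448, 382, 351, 321, 321
The 2 values of 550 occupy positions 1–2 → average rank (1+2)/2 = 1.5.
The 2 values of 321 occupy positions 6–7 → average rank (6+7)/2 = 6.5.
Method 1 values → pooled ranks: 550→1.5, 351→5, 550→1.5
Rank sum = 1.5 + 5 + 1.5 = 8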